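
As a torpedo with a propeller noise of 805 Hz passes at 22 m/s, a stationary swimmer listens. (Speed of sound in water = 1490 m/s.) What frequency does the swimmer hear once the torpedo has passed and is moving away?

Receding: f₂ = f · v/(v + v_s) = 805 × 1490/1512 ≈ 793 Hz.

793 Hz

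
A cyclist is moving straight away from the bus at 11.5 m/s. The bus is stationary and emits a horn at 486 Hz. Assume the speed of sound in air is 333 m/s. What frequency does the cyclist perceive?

Moving observer, stationary source: f' = f · (v − v_o)/v.
f' = 486 × (333 − 11.5)/333 = 486 × 321.5/333 ≈ 469 Hz.

469 Hz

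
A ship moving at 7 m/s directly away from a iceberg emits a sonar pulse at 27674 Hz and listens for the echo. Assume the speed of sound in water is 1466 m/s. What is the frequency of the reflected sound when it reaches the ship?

The iceberg receives the sound from a moving source: f₁ = f₀ · v/(v + v_e) = 27674 × 1466/1473 ≈ 27542 Hz.
On the return leg the ship is a moving observer: f₂ = f₁ · (v − v_e)/v = 27542 × 1459/1466 ≈ 27411 Hz.

27411 Hz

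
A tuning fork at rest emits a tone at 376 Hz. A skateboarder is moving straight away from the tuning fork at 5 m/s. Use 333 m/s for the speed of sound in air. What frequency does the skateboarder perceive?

Moving observer, stationary source: f' = f · (v − v_o)/v.
f' = 376 × (333 − 5)/333 = 376 × 328/333 ≈ 370 Hz.

370 Hz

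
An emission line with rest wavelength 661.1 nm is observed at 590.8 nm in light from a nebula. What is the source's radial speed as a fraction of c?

0.112

λ'/λ₀ = 0.8937 < 1 (blueshift), so the source is approaching.
λ'/λ₀ = √((1 − β)/(1 + β)) for an approaching source ⇒ β = (1 − r²)/(1 + r²) with r = λ'/λ₀.
β = (1 − 0.7986)/(1 + 0.7986) ≈ 0.112.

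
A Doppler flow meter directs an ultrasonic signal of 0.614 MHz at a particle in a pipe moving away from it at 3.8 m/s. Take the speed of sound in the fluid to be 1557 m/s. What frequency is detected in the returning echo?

The particle in a pipe first receives the wave as a moving observer: f₁ = f₀ · (v − u)/v = 0.614 × (1557 − 3.8)/1557 ≈ 0.6125 MHz.
The reflection then acts as a moving source: f₂ = f₁ · v/(v + u) ≈ 0.6110 MHz.
Equivalently f₂ = f₀ · (v − u)/(v + u).

0.6110 MHz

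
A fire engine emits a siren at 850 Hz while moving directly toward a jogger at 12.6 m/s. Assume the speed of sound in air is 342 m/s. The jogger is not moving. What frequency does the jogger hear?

883 Hz

Moving source, stationary observer: f' = f · v/(v − v_s) since the source is approaching.
f' = 850 × 342/(342 − 12.6) = 850 × 342/329.4 ≈ 883 Hz.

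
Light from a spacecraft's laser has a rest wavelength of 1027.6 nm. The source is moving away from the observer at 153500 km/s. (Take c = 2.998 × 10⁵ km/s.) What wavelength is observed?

β = v/c = 153500/299800 = 0.5120.
Relativistic Doppler for wavelength: λ' = λ₀ · √((1 + β)/(1 − β)).
λ' = 1027.6 × √(1.5120/0.4880) = 1027.6 × 1.76024 ≈ 1808.8 nm.

1808.8 nm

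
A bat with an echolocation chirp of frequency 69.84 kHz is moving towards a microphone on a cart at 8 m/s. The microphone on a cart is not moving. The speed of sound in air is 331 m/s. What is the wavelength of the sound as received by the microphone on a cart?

With the source moving toward a stationary observer, f' = f · v/(v − v_s).
f' = 69.84 × 331/(331 − 8) ≈ 71.6 kHz.
λ' = v/f' = 331/71569.8 ≈ 4.62 mm.

4.62 mm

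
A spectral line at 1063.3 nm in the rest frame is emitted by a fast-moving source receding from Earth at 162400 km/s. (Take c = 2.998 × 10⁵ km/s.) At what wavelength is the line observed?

1950.2 nm

β = v/c = 162400/299800 = 0.5417.
Relativistic Doppler for wavelength: λ' = λ₀ · √((1 + β)/(1 − β)).
λ' = 1063.3 × √(1.5417/0.4583) = 1063.3 × 1.83409 ≈ 1950.2 nm.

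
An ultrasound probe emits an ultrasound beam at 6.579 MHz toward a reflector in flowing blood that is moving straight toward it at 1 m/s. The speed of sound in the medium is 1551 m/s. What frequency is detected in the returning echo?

6.587 MHz

The reflector in flowing blood first receives the wave as a moving observer: f₁ = f₀ · (v + u)/v = 6.579 × (1551 + 1)/1551 ≈ 6.583 MHz.
On reflection it acts as a source moving toward the stationary detector: f₂ = f₁ · v/(v − u) = 6.583 × 1551/1550 ≈ 6.587 MHz.
Equivalently f₂ = f₀ · (v + u)/(v − u).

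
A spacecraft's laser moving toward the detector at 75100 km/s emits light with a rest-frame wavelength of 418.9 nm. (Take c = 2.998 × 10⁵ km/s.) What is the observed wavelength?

β = v/c = 75100/299800 = 0.2505.
Relativistic Doppler for wavelength: λ' = λ₀ · √((1 − β)/(1 + β)).
λ' = 418.9 × √(0.7495/1.2505) = 418.9 × 0.77418 ≈ 324.3 nm.

324.3 nm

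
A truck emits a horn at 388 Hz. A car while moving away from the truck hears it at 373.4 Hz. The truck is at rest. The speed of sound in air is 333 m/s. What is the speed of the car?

12.5 m/s

f' = f · (v − v_o)/v ⇒ v_o = v · |f'/f − 1|.
v_o = 333 × |373.4/388 − 1| = 333 × 0.03763 ≈ 12.5 m/s.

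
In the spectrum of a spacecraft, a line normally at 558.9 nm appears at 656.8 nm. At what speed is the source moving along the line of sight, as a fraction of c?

0.160c

λ'/λ₀ = 1.1752 > 1 (redshift), so the source is receding.
λ'/λ₀ = √((1 + β)/(1 − β)) for a receding source ⇒ β = (r² − 1)/(r² + 1) with r = λ'/λ₀.
β = (1.3810 − 1)/(1.3810 + 1) ≈ 0.160.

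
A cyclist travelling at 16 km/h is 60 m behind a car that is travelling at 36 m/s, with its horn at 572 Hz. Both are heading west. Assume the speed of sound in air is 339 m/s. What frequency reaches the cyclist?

16 km/h = 4.444 m/s.
The cyclist is behind, so the car is moving away from it while the cyclist is moving toward the car.
With source receding and observer approaching, f' = f · (v + v_o)/(v + v_s).
f' = 572 × (339 + 4.444)/(339 + 36) = 572 × 343.44/375 ≈ 524 Hz.

524 Hz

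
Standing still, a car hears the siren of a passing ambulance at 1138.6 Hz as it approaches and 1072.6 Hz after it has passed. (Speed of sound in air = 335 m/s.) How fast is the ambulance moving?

f₁/f₂ = (v + v_s)/(v − v_s), so v_s = v · (f₁ − f₂)/(f₁ + f₂).
v_s = 335 × (1138.6 − 1072.6)/(1138.6 + 1072.6) = 335 × 66.0/2211.2 ≈ 10.0 m/s.

10.0 m/s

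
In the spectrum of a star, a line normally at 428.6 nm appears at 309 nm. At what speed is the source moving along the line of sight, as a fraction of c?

λ'/λ₀ = 0.7210 < 1 (blueshift), so the source is approaching.
λ'/λ₀ = √((1 − β)/(1 + β)) for an approaching source ⇒ β = (1 − r²)/(1 + r²) with r = λ'/λ₀.
β = (1 − 0.5198)/(1 + 0.5198) ≈ 0.316.

0.316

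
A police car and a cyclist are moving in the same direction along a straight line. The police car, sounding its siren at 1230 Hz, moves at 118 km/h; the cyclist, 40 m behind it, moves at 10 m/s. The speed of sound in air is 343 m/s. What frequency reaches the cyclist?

118 km/h = 32.78 m/s.
The cyclist is behind, so the police car is moving away from it while the cyclist is moving toward the police car.
General Doppler shift: f' = f · (v + v_o)/(v + v_s).
f' = 1230 × (343 + 10)/(343 + 32.78) = 1230 × 353/375.78 ≈ 1155 Hz.

1155 Hz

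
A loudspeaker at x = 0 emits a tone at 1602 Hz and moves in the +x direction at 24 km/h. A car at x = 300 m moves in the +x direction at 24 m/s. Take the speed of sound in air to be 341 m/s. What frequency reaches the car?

1519 Hz

24 km/h = 6.667 m/s.
The observer lies on the +x side, so the source is heading toward the observer and the observer is heading away from the source.
With source approaching and observer receding, f' = f · (v − v_o)/(v − v_s).
f' = 1602 × (341 − 24)/(341 − 6.667) = 1602 × 317/334.33 ≈ 1519 Hz.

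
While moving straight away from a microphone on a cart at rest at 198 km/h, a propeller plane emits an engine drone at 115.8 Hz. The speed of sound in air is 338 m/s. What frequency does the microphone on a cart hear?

198 km/h = 55 m/s.
Only the source moves, away from the listener, so f' = f · v/(v + v_s).
f' = 115.8 × 338/(338 + 55) = 115.8 × 338/393 ≈ 100 Hz.

100 Hz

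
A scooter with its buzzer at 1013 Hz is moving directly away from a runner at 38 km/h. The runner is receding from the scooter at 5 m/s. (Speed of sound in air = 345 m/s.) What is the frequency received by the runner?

969 Hz

38 km/h = 10.56 m/s.
With source receding and observer receding, f' = f · (v − v_o)/(v + v_s).
f' = 1013 × (345 − 5)/(345 + 10.56) = 1013 × 340/355.56 ≈ 969 Hz.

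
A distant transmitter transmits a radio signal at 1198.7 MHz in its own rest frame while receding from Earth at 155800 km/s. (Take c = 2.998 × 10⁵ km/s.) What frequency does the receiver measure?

673.9 MHz

β = v/c = 155800/299800 = 0.5197.
Relativistic Doppler for frequency: f' = f₀ · √((1 − β)/(1 + β)).
f' = 1198.7 × √(0.4803/1.5197) = 1198.7 × 0.56220 ≈ 673.9 MHz.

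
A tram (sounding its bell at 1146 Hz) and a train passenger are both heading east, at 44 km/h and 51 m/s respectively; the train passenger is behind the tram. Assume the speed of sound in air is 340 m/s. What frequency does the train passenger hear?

1272 Hz

44 km/h = 12.22 m/s.
The train passenger is behind, so the tram is moving away from it while the train passenger is moving toward the tram.
With source receding and observer approaching, f' = f · (v + v_o)/(v + v_s).
f' = 1146 × (340 + 51)/(340 + 12.22) = 1146 × 391/352.22 ≈ 1272 Hz.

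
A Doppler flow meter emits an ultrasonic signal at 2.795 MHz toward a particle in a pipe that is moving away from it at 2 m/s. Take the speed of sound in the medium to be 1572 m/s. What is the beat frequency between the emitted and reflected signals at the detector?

7103 Hz

The particle in a pipe first receives the wave as a moving observer: f₁ = f₀ · (v − u)/v = 2.795 × (1572 − 2)/1572 ≈ 2.79144 MHz.
On reflection it acts as a source moving away from the stationary detector: f₂ = f₁ · v/(v + u) = 2.79144 × 1572/1574 ≈ 2.78790 MHz.
Beat frequency (with f₀ = 2795000 Hz): |f₂ − f₀| = 2u·f₀/(v + u) = 2 × 2 × 2795000/1574 ≈ 7103 Hz.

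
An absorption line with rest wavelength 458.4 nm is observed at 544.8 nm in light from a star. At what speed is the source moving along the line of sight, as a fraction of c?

λ'/λ₀ = 1.1885 > 1 (redshift), so the source is receding.
λ'/λ₀ = √((1 + β)/(1 − β)) for a receding source ⇒ β = (r² − 1)/(r² + 1) with r = λ'/λ₀.
β = (1.4125 − 1)/(1.4125 + 1) ≈ 0.171.

0.171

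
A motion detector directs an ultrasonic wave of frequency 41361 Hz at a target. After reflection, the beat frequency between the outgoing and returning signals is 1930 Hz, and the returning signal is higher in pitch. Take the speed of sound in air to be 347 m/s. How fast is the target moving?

7.9 m/s

Double Doppler shift off a moving reflector: f₂ = f₀ · (v + u)/(v − u) (u > 0 toward emitter).
Returning signal is higher, so f₂ = f₀ + Δf = 41361 + 1930 = 43291 Hz.
Rearranging, u = v · (f₂ − f₀)/(f₂ + f₀) = 347 × 1930/84652 ≈ 7.9 m/s.
So the target is moving at 7.9 m/s toward the emitter.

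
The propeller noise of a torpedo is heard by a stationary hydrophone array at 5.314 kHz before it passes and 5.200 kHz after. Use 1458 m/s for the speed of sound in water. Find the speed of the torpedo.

15.8 m/s

f₁/f₂ = (v + v_s)/(v − v_s), so v_s = v · (f₁ − f₂)/(f₁ + f₂).
v_s = 1458 × (5.314 − 5.200)/(5.314 + 5.200) = 1458 × 0.114/10.514 ≈ 15.8 m/s.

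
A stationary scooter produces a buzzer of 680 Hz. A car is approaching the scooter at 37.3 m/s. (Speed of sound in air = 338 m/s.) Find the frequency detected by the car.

Moving observer, stationary source: f' = f · (v + v_o)/v.
f' = 680 × (338 + 37.3)/338 = 680 × 375.3/338 ≈ 755 Hz.

755 Hz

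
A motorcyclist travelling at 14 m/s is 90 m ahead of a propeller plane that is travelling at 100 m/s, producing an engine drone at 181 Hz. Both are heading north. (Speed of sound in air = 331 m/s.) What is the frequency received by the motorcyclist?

248 Hz

The motorcyclist is ahead, so the propeller plane is moving toward it while the motorcyclist is moving away from the propeller plane.
Both move, so f' = f · (v − v_o)/(v − v_s).
f' = 181 × (331 − 14)/(331 − 100) = 181 × 317/231 ≈ 248 Hz.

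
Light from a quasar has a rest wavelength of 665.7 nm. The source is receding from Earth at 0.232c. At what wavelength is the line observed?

843.1 nm

Relativistic Doppler for wavelength: λ' = λ₀ · √((1 + β)/(1 − β)).
λ' = 665.7 × √(1.2320/0.7680) = 665.7 × 1.26656 ≈ 843.1 nm.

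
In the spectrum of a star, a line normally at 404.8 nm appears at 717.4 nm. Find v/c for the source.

λ'/λ₀ = 1.7722 > 1 (redshift), so the source is receding.
λ'/λ₀ = √((1 + β)/(1 − β)) for a receding source ⇒ β = (r² − 1)/(r² + 1) with r = λ'/λ₀.
β = (3.1408 − 1)/(3.1408 + 1) ≈ 0.517.

0.517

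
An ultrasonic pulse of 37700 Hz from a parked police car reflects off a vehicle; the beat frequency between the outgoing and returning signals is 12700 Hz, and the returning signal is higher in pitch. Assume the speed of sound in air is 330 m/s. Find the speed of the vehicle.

Double Doppler shift off a moving reflector: f₂ = f₀ · (v + u)/(v − u) (u > 0 toward emitter).
Returning signal is higher, so f₂ = f₀ + Δf = 37700 + 12700 = 50400 Hz.
Rearranging, u = v · (f₂ − f₀)/(f₂ + f₀) = 330 × 12700/88100 ≈ 48 m/s.
So the vehicle is moving at 48 m/s toward the emitter.

48 m/s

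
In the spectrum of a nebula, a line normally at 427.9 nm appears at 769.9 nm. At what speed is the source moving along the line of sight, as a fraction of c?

λ'/λ₀ = 1.7993 > 1 (redshift), so the source is receding.
λ'/λ₀ = √((1 + β)/(1 − β)) for a receding source ⇒ β = (r² − 1)/(r² + 1) with r = λ'/λ₀.
β = (3.2373 − 1)/(3.2373 + 1) ≈ 0.528.

0.528c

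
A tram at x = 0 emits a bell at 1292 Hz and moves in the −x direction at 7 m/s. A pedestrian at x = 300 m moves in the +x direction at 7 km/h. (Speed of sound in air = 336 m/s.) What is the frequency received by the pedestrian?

1258 Hz

7 km/h = 1.944 m/s.
The observer lies on the +x side, so the source is heading away from the observer and the observer is heading away from the source.
With source receding and observer receding, f' = f · (v − v_o)/(v + v_s).
f' = 1292 × (336 − 1.944)/(336 + 7) = 1292 × 334.06/343 ≈ 1258 Hz.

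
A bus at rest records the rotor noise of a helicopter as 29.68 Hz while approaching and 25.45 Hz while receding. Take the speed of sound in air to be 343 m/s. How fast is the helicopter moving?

26 m/s

f₁/f₂ = (v + v_s)/(v − v_s), so v_s = v · (f₁ − f₂)/(f₁ + f₂).
v_s = 343 × (29.68 − 25.45)/(29.68 + 25.45) = 343 × 4.23/55.13 ≈ 26 m/s.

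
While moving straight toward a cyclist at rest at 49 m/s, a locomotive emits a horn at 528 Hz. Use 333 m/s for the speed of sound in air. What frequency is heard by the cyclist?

619 Hz

Moving source, stationary observer: f' = f · v/(v − v_s) since the source is approaching.
f' = 528 × 333/(333 − 49) = 528 × 333/284 ≈ 619 Hz.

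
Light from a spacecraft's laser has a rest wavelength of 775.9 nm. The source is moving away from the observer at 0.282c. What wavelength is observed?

Relativistic Doppler for wavelength: λ' = λ₀ · √((1 + β)/(1 − β)).
λ' = 775.9 × √(1.2820/0.7180) = 775.9 × 1.33623 ≈ 1036.8 nm.

1036.8 nm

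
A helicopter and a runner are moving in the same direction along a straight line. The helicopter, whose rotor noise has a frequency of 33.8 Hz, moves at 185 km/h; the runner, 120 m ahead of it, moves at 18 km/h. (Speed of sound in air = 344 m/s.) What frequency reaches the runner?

39.2 Hz

185 km/h = 51.39 m/s; 18 km/h = 5 m/s.
The runner is ahead, so the helicopter is moving toward it while the runner is moving away from the helicopter.
General Doppler shift: f' = f · (v − v_o)/(v − v_s).
f' = 33.8 × (344 − 5)/(344 − 51.39) = 33.8 × 339/292.61 ≈ 39.2 Hz.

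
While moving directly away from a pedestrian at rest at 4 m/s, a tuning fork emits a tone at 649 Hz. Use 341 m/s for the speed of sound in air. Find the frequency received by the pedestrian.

641 Hz

Only the source moves, away from the listener, so f' = f · v/(v + v_s).
f' = 649 × 341/(341 + 4) = 649 × 341/345 ≈ 641 Hz.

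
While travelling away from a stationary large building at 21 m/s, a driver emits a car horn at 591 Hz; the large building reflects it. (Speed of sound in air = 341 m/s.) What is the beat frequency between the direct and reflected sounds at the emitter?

69 Hz

The large building receives the sound from a moving source: f₁ = f₀ · v/(v + v_e) = 591 × 341/362 ≈ 556.7 Hz.
On the return leg the driver is a moving observer: f₂ = f₁ · (v − v_e)/v = 556.7 × 320/341 ≈ 522.4 Hz.
Beat against the emitted tone: |f₂ − f₀| = 2v_e·f₀/(v + v_e) = 2 × 21 × 591/362 ≈ 69 Hz.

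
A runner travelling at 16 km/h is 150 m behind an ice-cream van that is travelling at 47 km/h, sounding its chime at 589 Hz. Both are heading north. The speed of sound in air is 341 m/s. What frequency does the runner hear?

47 km/h = 13.06 m/s; 16 km/h = 4.444 m/s.
The runner is behind, so the ice-cream van is moving away from it while the runner is moving toward the ice-cream van.
With source receding and observer approaching, f' = f · (v + v_o)/(v + v_s).
f' = 589 × (341 + 4.444)/(341 + 13.06) = 589 × 345.44/354.06 ≈ 575 Hz.

575 Hz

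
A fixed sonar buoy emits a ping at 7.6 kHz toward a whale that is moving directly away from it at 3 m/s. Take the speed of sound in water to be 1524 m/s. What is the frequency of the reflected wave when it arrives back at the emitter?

The whale first receives the wave as a moving observer: f₁ = f₀ · (v − u)/v = 7.6 × (1524 − 3)/1524 ≈ 7.59 kHz.
On reflection it acts as a source moving away from the stationary detector: f₂ = f₁ · v/(v + u) = 7.59 × 1524/1527 ≈ 7.57 kHz.

7.57 kHz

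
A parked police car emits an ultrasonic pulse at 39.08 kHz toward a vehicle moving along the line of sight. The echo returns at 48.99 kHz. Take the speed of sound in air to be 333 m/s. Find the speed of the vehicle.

Double Doppler shift off a moving reflector: f₂ = f₀ · (v + u)/(v − u) (u > 0 toward emitter).
Rearranging, u = v · (f₂ − f₀)/(f₂ + f₀) = 333 × 9.91/88.07 ≈ 37 m/s.
So the vehicle is moving at 37 m/s toward the emitter.

37 m/s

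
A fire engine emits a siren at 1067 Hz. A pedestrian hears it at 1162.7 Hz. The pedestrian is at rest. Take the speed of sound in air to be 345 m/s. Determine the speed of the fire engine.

f' > f, so the fire engine is approaching.
f' = f · v/(v − v_s) ⇒ v_s = v · |1 − f/f'|.
v_s = 345 × |1 − 1067/1162.7| = 345 × 0.08231 ≈ 28 m/s.

28 m/s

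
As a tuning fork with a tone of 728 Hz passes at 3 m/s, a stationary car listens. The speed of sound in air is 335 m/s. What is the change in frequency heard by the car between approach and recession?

13.0 Hz

Approaching: f₁ = f · v/(v − v_s) = 728 × 335/332 ≈ 734.6 Hz.
Receding: f₂ = f · v/(v + v_s) = 728 × 335/338 ≈ 721.5 Hz.
Drop: f₁ − f₂ = 2f·v·v_s/(v² − v_s²) = 2 × 728 × 335 × 3/(335² − 3²) ≈ 13.0 Hz.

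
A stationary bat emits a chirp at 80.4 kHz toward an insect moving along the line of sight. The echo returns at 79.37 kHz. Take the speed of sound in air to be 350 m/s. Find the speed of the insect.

Double Doppler shift off a moving reflector: f₂ = f₀ · (v + u)/(v − u) (u > 0 toward emitter).
Rearranging, u = v · (f₂ − f₀)/(f₂ + f₀) = 350 × -1.03/159.77 ≈ -2.26 m/s.
So the insect is moving at 2.26 m/s away from the emitter.

2.26 m/s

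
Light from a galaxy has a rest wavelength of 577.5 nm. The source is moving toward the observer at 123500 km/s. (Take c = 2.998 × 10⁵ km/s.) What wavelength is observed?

β = v/c = 123500/299800 = 0.4119.
Relativistic Doppler for wavelength: λ' = λ₀ · √((1 − β)/(1 + β)).
λ' = 577.5 × √(0.5881/1.4119) = 577.5 × 0.64536 ≈ 372.7 nm.

372.7 nm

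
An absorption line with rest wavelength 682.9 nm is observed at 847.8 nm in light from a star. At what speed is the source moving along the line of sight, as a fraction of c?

λ'/λ₀ = 1.2415 > 1 (redshift), so the source is receding.
λ'/λ₀ = √((1 + β)/(1 − β)) for a receding source ⇒ β = (r² − 1)/(r² + 1) with r = λ'/λ₀.
β = (1.5412 − 1)/(1.5412 + 1) ≈ 0.213.

0.213c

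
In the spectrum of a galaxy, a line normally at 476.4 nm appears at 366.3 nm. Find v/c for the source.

0.257c

λ'/λ₀ = 0.7689 < 1 (blueshift), so the source is approaching.
λ'/λ₀ = √((1 − β)/(1 + β)) for an approaching source ⇒ β = (1 − r²)/(1 + r²) with r = λ'/λ₀.
β = (1 − 0.5912)/(1 + 0.5912) ≈ 0.257.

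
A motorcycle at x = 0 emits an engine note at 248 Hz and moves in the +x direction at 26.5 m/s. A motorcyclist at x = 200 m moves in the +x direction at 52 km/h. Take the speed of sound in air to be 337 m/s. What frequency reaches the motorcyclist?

258 Hz

52 km/h = 14.44 m/s.
The observer lies on the +x side, so the source is heading toward the observer and the observer is heading away from the source.
With source approaching and observer receding, f' = f · (v − v_o)/(v − v_s).
f' = 248 × (337 − 14.44)/(337 − 26.5) = 248 × 322.56/310.5 ≈ 258 Hz.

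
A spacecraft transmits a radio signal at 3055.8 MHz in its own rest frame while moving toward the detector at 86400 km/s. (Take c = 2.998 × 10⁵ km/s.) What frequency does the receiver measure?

β = v/c = 86400/299800 = 0.2882.
Relativistic Doppler for frequency: f' = f₀ · √((1 + β)/(1 − β)).
f' = 3055.8 × √(1.2882/0.7118) = 3055.8 × 1.34527 ≈ 4110.9 MHz.

4110.9 MHz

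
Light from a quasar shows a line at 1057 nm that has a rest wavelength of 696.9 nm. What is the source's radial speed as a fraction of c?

λ'/λ₀ = 1.5167 > 1 (redshift), so the source is receding.
λ'/λ₀ = √((1 + β)/(1 − β)) for a receding source ⇒ β = (r² − 1)/(r² + 1) with r = λ'/λ₀.
β = (2.3004 − 1)/(2.3004 + 1) ≈ 0.394.

0.394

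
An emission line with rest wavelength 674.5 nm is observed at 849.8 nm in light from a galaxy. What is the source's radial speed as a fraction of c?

λ'/λ₀ = 1.2599 > 1 (redshift), so the source is receding.
λ'/λ₀ = √((1 + β)/(1 − β)) for a receding source ⇒ β = (r² − 1)/(r² + 1) with r = λ'/λ₀.
β = (1.5873 − 1)/(1.5873 + 1) ≈ 0.227.

0.227c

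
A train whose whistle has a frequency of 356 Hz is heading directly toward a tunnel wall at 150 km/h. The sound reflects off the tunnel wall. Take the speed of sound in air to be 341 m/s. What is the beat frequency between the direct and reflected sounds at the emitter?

99 Hz

150 km/h = 41.67 m/s.
The tunnel wall receives the sound from a moving source: f₁ = f₀ · v/(v − v_e) = 356 × 341/299.33 ≈ 405.6 Hz.
On the return leg the train is a moving observer: f₂ = f₁ · (v + v_e)/v = 405.6 × 382.67/341 ≈ 455.1 Hz.
Beat against the emitted tone: |f₂ − f₀| = 2v_e·f₀/(v − v_e) = 2 × 41.67 × 356/299.33 ≈ 99 Hz.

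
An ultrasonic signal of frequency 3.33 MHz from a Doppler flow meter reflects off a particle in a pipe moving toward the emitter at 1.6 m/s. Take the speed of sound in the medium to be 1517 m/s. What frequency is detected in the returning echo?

At the particle in a pipe (a moving observer), f₁ = f₀ · (v + u)/v = 3.33 × 1518.6/1517 ≈ 3.334 MHz.
The reflection then acts as a moving source: f₂ = f₁ · v/(v − u) ≈ 3.337 MHz.
Equivalently f₂ = f₀ · (v + u)/(v − u).

3.337 MHz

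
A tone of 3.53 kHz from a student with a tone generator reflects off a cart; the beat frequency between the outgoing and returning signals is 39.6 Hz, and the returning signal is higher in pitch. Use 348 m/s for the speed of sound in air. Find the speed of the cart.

Double Doppler shift off a moving reflector: f₂ = f₀ · (v + u)/(v − u) (u > 0 toward emitter).
Returning signal is higher, so f₂ = f₀ + Δf = 3530 + 39.6 = 3569.6 Hz.
Rearranging, u = v · (f₂ − f₀)/(f₂ + f₀) = 348 × 39.6/7099.6 ≈ 1.94 m/s.
So the cart is moving at 1.94 m/s toward the emitter.

1.94 m/s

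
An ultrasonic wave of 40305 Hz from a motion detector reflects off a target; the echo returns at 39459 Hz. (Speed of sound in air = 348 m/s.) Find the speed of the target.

3.7 m/s

Double Doppler shift off a moving reflector: f₂ = f₀ · (v + u)/(v − u) (u > 0 toward emitter).
Rearranging, u = v · (f₂ − f₀)/(f₂ + f₀) = 348 × -846/79764 ≈ -3.7 m/s.
So the target is moving at 3.7 m/s away from the emitter.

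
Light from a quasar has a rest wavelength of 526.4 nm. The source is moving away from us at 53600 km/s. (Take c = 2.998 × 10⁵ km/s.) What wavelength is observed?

β = v/c = 53600/299800 = 0.1788.
Relativistic Doppler for wavelength: λ' = λ₀ · √((1 + β)/(1 − β)).
λ' = 526.4 × √(1.1788/0.8212) = 526.4 × 1.19809 ≈ 630.7 nm.

630.7 nm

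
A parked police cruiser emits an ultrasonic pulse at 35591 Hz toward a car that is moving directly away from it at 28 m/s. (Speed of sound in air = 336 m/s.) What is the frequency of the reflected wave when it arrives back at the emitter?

30115 Hz

The car first receives the wave as a moving observer: f₁ = f₀ · (v − u)/v = 35591 × (336 − 28)/336 ≈ 32625 Hz.
On reflection it acts as a source moving away from the stationary detector: f₂ = f₁ · v/(v + u) = 32625 × 336/364 ≈ 30115 Hz.
Equivalently f₂ = f₀ · (v − u)/(v + u).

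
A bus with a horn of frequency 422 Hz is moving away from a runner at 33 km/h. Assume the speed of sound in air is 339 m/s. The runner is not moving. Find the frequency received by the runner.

411 Hz

33 km/h = 9.167 m/s.
Only the source moves, away from the listener, so f' = f · v/(v + v_s).
f' = 422 × 339/(339 + 9.167) = 422 × 339/348.2 ≈ 411 Hz.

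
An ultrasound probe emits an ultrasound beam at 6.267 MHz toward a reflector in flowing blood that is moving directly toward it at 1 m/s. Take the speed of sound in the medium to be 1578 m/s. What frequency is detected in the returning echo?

At the reflector in flowing blood (a moving observer), f₁ = f₀ · (v + u)/v = 6.267 × 1579/1578 ≈ 6.271 MHz.
The reflection then acts as a moving source: f₂ = f₁ · v/(v − u) ≈ 6.275 MHz.
Equivalently f₂ = f₀ · (v + u)/(v − u).

6.275 MHz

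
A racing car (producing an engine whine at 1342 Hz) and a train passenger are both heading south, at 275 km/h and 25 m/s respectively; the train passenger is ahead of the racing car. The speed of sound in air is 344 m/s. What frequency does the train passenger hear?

275 km/h = 76.39 m/s.
The train passenger is ahead, so the racing car is moving toward it while the train passenger is moving away from the racing car.
General Doppler shift: f' = f · (v − v_o)/(v − v_s).
f' = 1342 × (344 − 25)/(344 − 76.39) = 1342 × 319/267.61 ≈ 1600 Hz.

1600 Hz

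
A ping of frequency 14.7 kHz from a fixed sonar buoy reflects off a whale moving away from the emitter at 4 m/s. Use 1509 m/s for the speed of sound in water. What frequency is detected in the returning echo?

At the whale (a moving observer), f₁ = f₀ · (v − u)/v = 14.7 × 1505/1509 ≈ 14.66 kHz.
On reflection it acts as a source moving away from the stationary detector: f₂ = f₁ · v/(v + u) = 14.66 × 1509/1513 ≈ 14.62 kHz.
Equivalently f₂ = f₀ · (v − u)/(v + u).

14.62 kHz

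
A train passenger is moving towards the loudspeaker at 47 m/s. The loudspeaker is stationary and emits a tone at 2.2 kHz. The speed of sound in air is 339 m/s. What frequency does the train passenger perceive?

2.51 kHz

Only the observer moves, toward the source, so f' = f · (v + v_o)/v.
f' = 2.2 × (339 + 47)/339 = 2.2 × 386/339 ≈ 2.51 kHz.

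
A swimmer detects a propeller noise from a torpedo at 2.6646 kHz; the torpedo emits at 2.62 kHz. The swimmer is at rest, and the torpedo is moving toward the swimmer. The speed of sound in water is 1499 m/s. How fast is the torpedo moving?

25 m/s

f' = f · v/(v − v_s) ⇒ v_s = v · |1 − f/f'|.
v_s = 1499 × |1 − 2.62/2.6646| = 1499 × 0.01674 ≈ 25 m/s.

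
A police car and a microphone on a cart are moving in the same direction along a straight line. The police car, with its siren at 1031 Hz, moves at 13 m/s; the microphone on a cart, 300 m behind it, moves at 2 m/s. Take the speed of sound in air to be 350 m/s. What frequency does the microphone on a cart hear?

1000 Hz

The microphone on a cart is behind, so the police car is moving away from it while the microphone on a cart is moving toward the police car.
With source receding and observer approaching, f' = f · (v + v_o)/(v + v_s).
f' = 1031 × (350 + 2)/(350 + 13) = 1031 × 352/363 ≈ 1000 Hz.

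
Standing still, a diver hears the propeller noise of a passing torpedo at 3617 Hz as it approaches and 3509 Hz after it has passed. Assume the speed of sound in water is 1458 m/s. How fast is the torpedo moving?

22.1 m/s

f₁/f₂ = (v + v_s)/(v − v_s), so v_s = v · (f₁ − f₂)/(f₁ + f₂).
v_s = 1458 × (3617 − 3509)/(3617 + 3509) = 1458 × 108/7126 ≈ 22.1 m/s.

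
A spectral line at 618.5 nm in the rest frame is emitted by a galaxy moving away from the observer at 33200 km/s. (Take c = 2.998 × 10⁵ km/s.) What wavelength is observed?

β = v/c = 33200/299800 = 0.1107.
Relativistic Doppler for wavelength: λ' = λ₀ · √((1 + β)/(1 − β)).
λ' = 618.5 × √(1.1107/0.8893) = 618.5 × 1.11761 ≈ 691.2 nm.

691.2 nm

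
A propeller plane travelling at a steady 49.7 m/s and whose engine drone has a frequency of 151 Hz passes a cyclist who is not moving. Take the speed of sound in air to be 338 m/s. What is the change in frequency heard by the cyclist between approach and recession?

Approaching: f₁ = f · v/(v − v_s) = 151 × 338/288.3 ≈ 177.0 Hz.
Receding: f₂ = f · v/(v + v_s) = 151 × 338/387.7 ≈ 131.6 Hz.
Drop: f₁ − f₂ = 2f·v·v_s/(v² − v_s²) = 2 × 151 × 338 × 49.7/(338² − 49.7²) ≈ 45.4 Hz.

45.4 Hz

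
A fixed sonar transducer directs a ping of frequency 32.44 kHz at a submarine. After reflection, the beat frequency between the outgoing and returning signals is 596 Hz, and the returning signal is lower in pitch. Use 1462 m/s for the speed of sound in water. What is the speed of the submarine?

13.6 m/s

Double Doppler shift off a moving reflector: f₂ = f₀ · (v + u)/(v − u) (u > 0 toward emitter).
Returning signal is lower, so f₂ = f₀ − Δf = 32440 − 596 = 31844 Hz.
Rearranging, u = v · (f₂ − f₀)/(f₂ + f₀) = 1462 × -596/64284 ≈ -13.6 m/s.
So the submarine is moving at 13.6 m/s away from the emitter.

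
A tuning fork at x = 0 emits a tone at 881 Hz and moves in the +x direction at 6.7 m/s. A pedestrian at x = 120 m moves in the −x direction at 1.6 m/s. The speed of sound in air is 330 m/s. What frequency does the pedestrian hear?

The observer lies on the +x side, so the source is heading toward the observer and the observer is heading toward the source.
With source approaching and observer approaching, f' = f · (v + v_o)/(v − v_s).
f' = 881 × (330 + 1.6)/(330 − 6.7) = 881 × 331.6/323.3 ≈ 904 Hz.

904 Hz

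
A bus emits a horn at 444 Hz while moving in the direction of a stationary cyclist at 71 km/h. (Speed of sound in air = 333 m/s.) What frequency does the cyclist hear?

71 km/h = 19.72 m/s.
With the source moving toward a stationary observer, f' = f · v/(v − v_s).
f' = 444 × 333/(333 − 19.72) = 444 × 333/313.3 ≈ 472 Hz.

472 Hz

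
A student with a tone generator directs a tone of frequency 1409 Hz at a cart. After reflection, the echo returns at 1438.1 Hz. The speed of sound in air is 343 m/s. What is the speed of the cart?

3.5 m/s

Double Doppler shift off a moving reflector: f₂ = f₀ · (v + u)/(v − u) (u > 0 toward emitter).
Rearranging, u = v · (f₂ − f₀)/(f₂ + f₀) = 343 × 29.1/2847.1 ≈ 3.5 m/s.
So the cart is moving at 3.5 m/s toward the emitter.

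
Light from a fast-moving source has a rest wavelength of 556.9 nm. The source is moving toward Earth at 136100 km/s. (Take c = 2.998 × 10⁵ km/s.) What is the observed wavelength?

341.3 nm

β = v/c = 136100/299800 = 0.4540.
Relativistic Doppler for wavelength: λ' = λ₀ · √((1 − β)/(1 + β)).
λ' = 556.9 × √(0.5460/1.4540) = 556.9 × 0.61282 ≈ 341.3 nm.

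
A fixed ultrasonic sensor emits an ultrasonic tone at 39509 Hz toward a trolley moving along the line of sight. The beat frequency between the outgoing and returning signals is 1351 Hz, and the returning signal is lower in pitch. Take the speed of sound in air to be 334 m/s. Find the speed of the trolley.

Double Doppler shift off a moving reflector: f₂ = f₀ · (v + u)/(v − u) (u > 0 toward emitter).
Returning signal is lower, so f₂ = f₀ − Δf = 39509 − 1351 = 38158 Hz.
Rearranging, u = v · (f₂ − f₀)/(f₂ + f₀) = 334 × -1351/77667 ≈ -5.8 m/s.
So the trolley is moving at 5.8 m/s away from the emitter.

5.8 m/s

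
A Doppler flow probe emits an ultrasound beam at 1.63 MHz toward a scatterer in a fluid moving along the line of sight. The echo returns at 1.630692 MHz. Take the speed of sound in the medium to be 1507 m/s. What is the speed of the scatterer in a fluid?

Double Doppler shift off a moving reflector: f₂ = f₀ · (v + u)/(v − u) (u > 0 toward emitter).
Rearranging, u = v · (f₂ − f₀)/(f₂ + f₀) = 1507 × 0.000692/3.260692 ≈ 0.32 m/s.
So the scatterer in a fluid is moving at 0.32 m/s toward the emitter.

0.32 m/s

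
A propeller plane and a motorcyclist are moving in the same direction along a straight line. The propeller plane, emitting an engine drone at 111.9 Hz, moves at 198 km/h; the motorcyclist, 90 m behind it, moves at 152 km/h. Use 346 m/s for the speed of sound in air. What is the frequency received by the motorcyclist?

108 Hz

198 km/h = 55 m/s; 152 km/h = 42.22 m/s.
The motorcyclist is behind, so the propeller plane is moving away from it while the motorcyclist is moving toward the propeller plane.
General Doppler shift: f' = f · (v + v_o)/(v + v_s).
f' = 111.9 × (346 + 42.22)/(346 + 55) = 111.9 × 388.22/401 ≈ 108 Hz.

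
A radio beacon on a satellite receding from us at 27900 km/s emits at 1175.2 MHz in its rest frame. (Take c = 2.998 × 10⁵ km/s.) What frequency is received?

β = v/c = 27900/299800 = 0.0931.
Relativistic Doppler for frequency: f' = f₀ · √((1 − β)/(1 + β)).
f' = 1175.2 × √(0.9069/1.0931) = 1175.2 × 0.91089 ≈ 1070.5 MHz.

1070.5 MHz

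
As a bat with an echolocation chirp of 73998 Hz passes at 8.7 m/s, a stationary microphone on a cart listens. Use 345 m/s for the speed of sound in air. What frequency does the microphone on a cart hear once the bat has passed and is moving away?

72178 Hz

Receding: f₂ = f · v/(v + v_s) = 73998 × 345/353.7 ≈ 72178 Hz.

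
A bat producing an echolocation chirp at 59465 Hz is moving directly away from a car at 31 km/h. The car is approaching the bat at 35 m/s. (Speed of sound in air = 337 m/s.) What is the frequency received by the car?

31 km/h = 8.611 m/s.
With source receding and observer approaching, f' = f · (v + v_o)/(v + v_s).
f' = 59465 × (337 + 35)/(337 + 8.611) = 59465 × 372/345.61 ≈ 64005 Hz.

64005 Hz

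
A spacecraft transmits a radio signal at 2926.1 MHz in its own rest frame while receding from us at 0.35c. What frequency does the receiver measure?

Relativistic Doppler for frequency: f' = f₀ · √((1 − β)/(1 + β)).
f' = 2926.1 × √(0.6500/1.3500) = 2926.1 × 0.69389 ≈ 2030.4 MHz.

2030.4 MHz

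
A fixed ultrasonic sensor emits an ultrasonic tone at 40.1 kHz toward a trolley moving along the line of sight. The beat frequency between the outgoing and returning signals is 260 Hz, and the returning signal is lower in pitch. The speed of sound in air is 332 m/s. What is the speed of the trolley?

1.08 m/s

Double Doppler shift off a moving reflector: f₂ = f₀ · (v + u)/(v − u) (u > 0 toward emitter).
Returning signal is lower, so f₂ = f₀ − Δf = 40100 − 260 = 39840 Hz.
Rearranging, u = v · (f₂ − f₀)/(f₂ + f₀) = 332 × -260/79940 ≈ -1.08 m/s.
So the trolley is moving at 1.08 m/s away from the emitter.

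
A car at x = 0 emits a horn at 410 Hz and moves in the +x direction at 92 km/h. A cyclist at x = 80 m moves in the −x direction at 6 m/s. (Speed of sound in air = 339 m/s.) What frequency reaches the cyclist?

92 km/h = 25.56 m/s.
The observer lies on the +x side, so the source is heading toward the observer and the observer is heading toward the source.
With source approaching and observer approaching, f' = f · (v + v_o)/(v − v_s).
f' = 410 × (339 + 6)/(339 − 25.56) = 410 × 345/313.44 ≈ 451 Hz.

451 Hz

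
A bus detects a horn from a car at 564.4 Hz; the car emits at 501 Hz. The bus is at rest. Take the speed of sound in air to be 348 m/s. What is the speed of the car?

f' > f, so the car is approaching.
f' = f · v/(v − v_s) ⇒ v_s = v · |1 − f/f'|.
v_s = 348 × |1 − 501/564.4| = 348 × 0.1123 ≈ 39 m/s.

39 m/s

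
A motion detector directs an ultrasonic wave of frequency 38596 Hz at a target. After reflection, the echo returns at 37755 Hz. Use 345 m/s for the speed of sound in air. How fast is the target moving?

3.8 m/s

Double Doppler shift off a moving reflector: f₂ = f₀ · (v + u)/(v − u) (u > 0 toward emitter).
Rearranging, u = v · (f₂ − f₀)/(f₂ + f₀) = 345 × -841/76351 ≈ -3.8 m/s.
So the target is moving at 3.8 m/s away from the emitter.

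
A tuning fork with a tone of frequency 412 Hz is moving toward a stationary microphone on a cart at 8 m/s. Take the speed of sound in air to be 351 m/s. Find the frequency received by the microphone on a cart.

422 Hz

Only the source moves, toward the listener, so f' = f · v/(v − v_s).
f' = 412 × 351/(351 − 8) = 412 × 351/343 ≈ 422 Hz.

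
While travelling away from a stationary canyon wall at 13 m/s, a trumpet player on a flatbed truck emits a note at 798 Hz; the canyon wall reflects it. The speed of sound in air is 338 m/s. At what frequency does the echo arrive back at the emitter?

739 Hz

The canyon wall receives the sound from a moving source: f₁ = f₀ · v/(v + v_e) = 798 × 338/351 ≈ 768 Hz.
On the return leg the trumpet player on a flatbed truck is a moving observer: f₂ = f₁ · (v − v_e)/v = 768 × 325/338 ≈ 739 Hz.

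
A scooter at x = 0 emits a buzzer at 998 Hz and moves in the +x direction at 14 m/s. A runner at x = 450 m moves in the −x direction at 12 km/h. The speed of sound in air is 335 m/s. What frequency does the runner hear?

1052 Hz

12 km/h = 3.333 m/s.
The observer lies on the +x side, so the source is heading toward the observer and the observer is heading toward the source.
Both move, so f' = f · (v + v_o)/(v − v_s).
f' = 998 × (335 + 3.333)/(335 − 14) = 998 × 338.33/321 ≈ 1052 Hz.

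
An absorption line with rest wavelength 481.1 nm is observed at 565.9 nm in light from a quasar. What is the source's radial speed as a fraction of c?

0.161

λ'/λ₀ = 1.1763 > 1 (redshift), so the source is receding.
λ'/λ₀ = √((1 + β)/(1 − β)) for a receding source ⇒ β = (r² − 1)/(r² + 1) with r = λ'/λ₀.
β = (1.3836 − 1)/(1.3836 + 1) ≈ 0.161.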